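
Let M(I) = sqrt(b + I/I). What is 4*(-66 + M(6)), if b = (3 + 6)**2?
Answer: -264 + 4*sqrt(82) ≈ -227.78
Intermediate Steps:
b = 81 (b = 9**2 = 81)
M(I) = sqrt(82) (M(I) = sqrt(81 + I/I) = sqrt(81 + 1) = sqrt(82))
4*(-66 + M(6)) = 4*(-66 + sqrt(82)) = -264 + 4*sqrt(82)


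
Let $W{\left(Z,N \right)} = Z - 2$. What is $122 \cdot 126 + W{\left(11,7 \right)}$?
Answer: $15381$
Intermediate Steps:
$W{\left(Z,N \right)} = -2 + Z$ ($W{\left(Z,N \right)} = Z - 2 = -2 + Z$)
$122 \cdot 126 + W{\left(11,7 \right)} = 122 \cdot 126 + \left(-2 + 11\right) = 15372 + 9 = 15381$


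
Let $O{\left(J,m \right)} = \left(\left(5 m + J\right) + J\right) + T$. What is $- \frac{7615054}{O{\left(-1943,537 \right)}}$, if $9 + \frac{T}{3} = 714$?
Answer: $- \frac{3807527}{457} \approx -8331.6$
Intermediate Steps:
$T = 2115$ ($T = -27 + 3 \cdot 714 = -27 + 2142 = 2115$)
$O{\left(J,m \right)} = 2115 + 2 J + 5 m$ ($O{\left(J,m \right)} = \left(\left(5 m + J\right) + J\right) + 2115 = \left(\left(J + 5 m\right) + J\right) + 2115 = \left(2 J + 5 m\right) + 2115 = 2115 + 2 J + 5 m$)
$- \frac{7615054}{O{\left(-1943,537 \right)}} = - \frac{7615054}{2115 + 2 \left(-1943\right) + 5 \cdot 537} = - \frac{7615054}{2115 - 3886 + 2685} = - \frac{7615054}{914} = \left(-7615054\right) \frac{1}{914} = - \frac{3807527}{457}$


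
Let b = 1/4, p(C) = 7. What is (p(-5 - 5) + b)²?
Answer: 841/16 ≈ 52.563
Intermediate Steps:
b = ¼ ≈ 0.25000
(p(-5 - 5) + b)² = (7 + ¼)² = (29/4)² = 841/16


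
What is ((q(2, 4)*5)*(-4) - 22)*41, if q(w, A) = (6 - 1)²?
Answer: -21402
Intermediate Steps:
q(w, A) = 25 (q(w, A) = 5² = 25)
((q(2, 4)*5)*(-4) - 22)*41 = ((25*5)*(-4) - 22)*41 = (125*(-4) - 22)*41 = (-500 - 22)*41 = -522*41 = -21402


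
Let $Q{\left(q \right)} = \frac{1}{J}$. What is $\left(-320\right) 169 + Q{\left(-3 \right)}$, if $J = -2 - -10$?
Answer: $- \frac{432639}{8} \approx -54080.0$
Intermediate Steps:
$J = 8$ ($J = -2 + 10 = 8$)
$Q{\left(q \right)} = \frac{1}{8}$
$\left(-320\right) 169 + Q{\left(-3 \right)} = \left(-320\right) 169 + \frac{1}{8} = -54080 + \frac{1}{8} = - \frac{432639}{8}$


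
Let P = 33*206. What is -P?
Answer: -6798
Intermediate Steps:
P = 6798
-P = -1*6798 = -6798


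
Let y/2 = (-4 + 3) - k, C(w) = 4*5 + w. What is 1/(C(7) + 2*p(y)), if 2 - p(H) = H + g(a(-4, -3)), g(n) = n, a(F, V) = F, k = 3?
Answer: 1/55 ≈ 0.018182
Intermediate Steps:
C(w) = 20 + w
y = -8 (y = 2*((-4 + 3) - 1*3) = 2*(-1 - 3) = 2*(-4) = -8)
p(H) = 6 - H (p(H) = 2 - (H - 4) = 2 - (-4 + H) = 2 + (4 - H) = 6 - H)
1/(C(7) + 2*p(y)) = 1/((20 + 7) + 2*(6 - 1*(-8))) = 1/(27 + 2*(6 + 8)) = 1/(27 + 2*14) = 1/(27 + 28) = 1/55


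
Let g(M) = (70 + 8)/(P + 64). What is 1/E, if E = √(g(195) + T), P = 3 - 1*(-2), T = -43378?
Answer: -I*√637399/166278 ≈ -0.0048014*I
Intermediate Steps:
P = 5 (P = 3 + 2 = 5)
g(M) = 26/23 (g(M) = (70 + 8)/(5 + 64) = 78/69 = 78*(1/69) = 26/23)
E = 6*I*√637399/23 (E = √(26/23 - 43378) = √(-997668/23) = 6*I*√637399/23 ≈ 208.27*I)
1/E = 1/(6*I*√637399/23) = -I*√637399/166278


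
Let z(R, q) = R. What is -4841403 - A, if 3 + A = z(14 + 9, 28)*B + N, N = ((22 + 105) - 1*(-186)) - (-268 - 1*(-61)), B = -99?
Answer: -4839643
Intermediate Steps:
N = 520 (N = (127 + 186) - (-268 + 61) = 313 - 1*(-207) = 313 + 207 = 520)
A = -1760 (A = -3 + ((14 + 9)*(-99) + 520) = -3 + (23*(-99) + 520) = -3 + (-2277 + 520) = -3 - 1757 = -1760)
-4841403 - A = -4841403 - 1*(-1760) = -4841403 + 1760 = -4839643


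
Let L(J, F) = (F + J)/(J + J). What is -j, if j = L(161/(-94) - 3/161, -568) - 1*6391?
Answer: 326304431/52406 ≈ 6226.5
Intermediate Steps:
L(J, F) = (F + J)/(2*J) (L(J, F) = (F + J)/((2*J)) = (F + J)*(1/(2*J)) = (F + J)/(2*J))
j = -326304431/52406 (j = (-568 + (161/(-94) - 3/161))/(2*(161/(-94) - 3/161)) - 1*6391 = (-568 + (161*(-1/94) - 3*1/161))/(2*(161*(-1/94) - 3*1/161)) - 6391 = (-568 + (-161/94 - 3/161))/(2*(-161/94 - 3/161)) - 6391 = (-568 - 26203/15134)/(2*(-26203/15134)) - 6391 = (1/2)*(-15134/26203)*(-8622315/15134) - 6391 = 8622315/52406 - 6391 = -326304431/52406 ≈ -6226.5)
-j = -1*(-326304431/52406) = 326304431/52406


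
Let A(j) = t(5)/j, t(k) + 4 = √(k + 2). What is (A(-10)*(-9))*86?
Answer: -1548/5 + 387*√7/5 ≈ -104.82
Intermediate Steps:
t(k) = -4 + √(2 + k) (t(k) = -4 + √(k + 2) = -4 + √(2 + k))
A(j) = (-4 + √7)/j (A(j) = (-4 + √(2 + 5))/j = (-4 + √7)/j)
(A(-10)*(-9))*86 = (((-4 + √7)/(-10))*(-9))*86 = (-(-4 + √7)/10*(-9))*86 = ((⅖ - √7/10)*(-9))*86 = (-18/5 + 9*√7/10)*86 = -1548/5 + 387*√7/5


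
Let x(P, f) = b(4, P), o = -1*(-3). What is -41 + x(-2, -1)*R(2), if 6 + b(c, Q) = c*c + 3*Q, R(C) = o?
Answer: -29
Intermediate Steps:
o = 3
R(C) = 3
b(c, Q) = -6 + c² + 3*Q (b(c, Q) = -6 + (c*c + 3*Q) = -6 + (c² + 3*Q) = -6 + c² + 3*Q)
x(P, f) = 10 + 3*P (x(P, f) = -6 + 4² + 3*P = -6 + 16 + 3*P = 10 + 3*P)
-41 + x(-2, -1)*R(2) = -41 + (10 + 3*(-2))*3 = -41 + (10 - 6)*3 = -41 + 4*3 = -41 + 12 = -29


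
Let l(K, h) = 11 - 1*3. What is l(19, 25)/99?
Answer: 8/99 ≈ 0.080808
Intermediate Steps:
l(K, h) = 8 (l(K, h) = 11 - 3 = 8)
l(19, 25)/99 = 8/99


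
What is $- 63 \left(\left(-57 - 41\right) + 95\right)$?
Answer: $189$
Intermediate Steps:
$- 63 \left(\left(-57 - 41\right) + 95\right) = - 63 \left(-98 + 95\right) = \left(-63\right) \left(-3\right) = 189$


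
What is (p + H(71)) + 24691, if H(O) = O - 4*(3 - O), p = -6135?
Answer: 18899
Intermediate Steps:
H(O) = -12 + 5*O (H(O) = O + (-12 + 4*O) = -12 + 5*O)
(p + H(71)) + 24691 = (-6135 + (-12 + 5*71)) + 24691 = (-6135 + (-12 + 355)) + 24691 = (-6135 + 343) + 24691 = -5792 + 24691 = 18899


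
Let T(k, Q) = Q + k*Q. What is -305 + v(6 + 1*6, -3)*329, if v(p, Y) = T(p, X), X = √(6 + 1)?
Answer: -305 + 4277*√7 ≈ 11011.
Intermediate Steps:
X = √7 ≈ 2.6458
T(k, Q) = Q + Q*k
v(p, Y) = √7*(1 + p)
-305 + v(6 + 1*6, -3)*329 = -305 + (√7*(1 + (6 + 1*6)))*329 = -305 + (√7*(1 + (6 + 6)))*329 = -305 + (√7*(1 + 12))*329 = -305 + (√7*13)*329 = -305 + (13*√7)*329 = -305 + 4277*√7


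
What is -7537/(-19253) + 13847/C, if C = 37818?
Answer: 551630557/728109954 ≈ 0.75762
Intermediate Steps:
-7537/(-19253) + 13847/C = -7537/(-19253) + 13847/37818 = -7537*(-1/19253) + 13847*(1/37818) = 7537/19253 + 13847/37818 = 551630557/728109954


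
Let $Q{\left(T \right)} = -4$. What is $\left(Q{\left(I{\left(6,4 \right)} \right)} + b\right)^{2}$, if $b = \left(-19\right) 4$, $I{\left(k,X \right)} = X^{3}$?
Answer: $6400$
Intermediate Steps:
$b = -76$
$\left(Q{\left(I{\left(6,4 \right)} \right)} + b\right)^{2} = \left(-4 - 76\right)^{2} = \left(-80\right)^{2} = 6400$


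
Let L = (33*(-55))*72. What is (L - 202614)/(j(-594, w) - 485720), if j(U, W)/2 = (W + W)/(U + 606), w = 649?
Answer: 999882/1456511 ≈ 0.68649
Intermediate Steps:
L = -130680 (L = -1815*72 = -130680)
j(U, W) = 4*W/(606 + U) (j(U, W) = 2*((W + W)/(U + 606)) = 2*((2*W)/(606 + U)) = 2*(2*W/(606 + U)) = 4*W/(606 + U))
(L - 202614)/(j(-594, w) - 485720) = (-130680 - 202614)/(4*649/(606 - 594) - 485720) = -333294/(4*649/12 - 485720) = -333294/(4*649*(1/12) - 485720) = -333294/(649/3 - 485720) = -333294/(-1456511/3) = -333294*(-3/1456511) = 999882/1456511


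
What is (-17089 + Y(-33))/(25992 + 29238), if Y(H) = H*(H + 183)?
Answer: -22039/55230 ≈ -0.39904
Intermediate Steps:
Y(H) = H*(183 + H)
(-17089 + Y(-33))/(25992 + 29238) = (-17089 - 33*(183 - 33))/(25992 + 29238) = (-17089 - 33*150)/55230 = (-17089 - 4950)*(1/55230) = -22039*1/55230 = -22039/55230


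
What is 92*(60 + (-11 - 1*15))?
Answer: 3128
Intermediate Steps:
92*(60 + (-11 - 1*15)) = 92*(60 + (-11 - 15)) = 92*(60 - 26) = 92*34 = 3128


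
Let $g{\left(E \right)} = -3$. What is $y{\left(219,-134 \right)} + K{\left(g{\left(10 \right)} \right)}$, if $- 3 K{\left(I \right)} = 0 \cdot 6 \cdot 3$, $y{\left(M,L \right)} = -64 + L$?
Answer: $-198$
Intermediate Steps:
$K{\left(I \right)} = 0$ ($K{\left(I \right)} = - \frac{0 \cdot 6 \cdot 3}{3} = - \frac{0 \cdot 3}{3} = \left(- \frac{1}{3}\right) 0 = 0$)
$y{\left(219,-134 \right)} + K{\left(g{\left(10 \right)} \right)} = \left(-64 - 134\right) + 0 = -198 + 0 = -198$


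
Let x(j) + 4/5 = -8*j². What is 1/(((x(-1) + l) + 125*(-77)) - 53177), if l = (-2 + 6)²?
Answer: -5/313974 ≈ -1.5925e-5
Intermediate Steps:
x(j) = -⅘ - 8*j²
l = 16 (l = 4² = 16)
1/(((x(-1) + l) + 125*(-77)) - 53177) = 1/((((-⅘ - 8*(-1)²) + 16) + 125*(-77)) - 53177) = 1/((((-⅘ - 8*1) + 16) - 9625) - 53177) = 1/((((-⅘ - 8) + 16) - 9625) - 53177) = 1/(((-44/5 + 16) - 9625) - 53177) = 1/((36/5 - 9625) - 53177) = 1/(-48089/5 - 53177) = 1/(-313974/5) = -5/313974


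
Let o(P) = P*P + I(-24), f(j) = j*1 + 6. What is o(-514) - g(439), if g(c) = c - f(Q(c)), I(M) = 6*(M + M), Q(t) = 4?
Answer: 263479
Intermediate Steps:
I(M) = 12*M (I(M) = 6*(2*M) = 12*M)
f(j) = 6 + j (f(j) = j + 6 = 6 + j)
o(P) = -288 + P**2 (o(P) = P*P + 12*(-24) = P**2 - 288 = -288 + P**2)
g(c) = -10 + c (g(c) = c - (6 + 4) = c - 1*10 = c - 10 = -10 + c)
o(-514) - g(439) = (-288 + (-514)**2) - (-10 + 439) = (-288 + 264196) - 1*429 = 263908 - 429 = 263479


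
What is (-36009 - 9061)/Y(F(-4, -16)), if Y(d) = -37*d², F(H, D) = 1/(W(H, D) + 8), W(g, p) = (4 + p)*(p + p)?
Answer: 6925636480/37 ≈ 1.8718e+8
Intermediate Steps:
W(g, p) = 2*p*(4 + p) (W(g, p) = (4 + p)*(2*p) = 2*p*(4 + p))
F(H, D) = 1/(8 + 2*D*(4 + D)) (F(H, D) = 1/(2*D*(4 + D) + 8) = 1/(8 + 2*D*(4 + D)))
(-36009 - 9061)/Y(F(-4, -16)) = (-36009 - 9061)/((-37*1/(4*(4 - 16*(4 - 16))²))) = -45070*(-4*(4 - 16*(-12))²/37) = -45070*(-4*(4 + 192)²/37) = -45070/((-37*((½)/196)²)) = -45070/((-37*((½)*(1/196))²)) = -45070/((-37*(1/392)²)) = -45070/((-37*1/153664)) = -45070/(-37/153664) = -45070*(-153664/37) = 6925636480/37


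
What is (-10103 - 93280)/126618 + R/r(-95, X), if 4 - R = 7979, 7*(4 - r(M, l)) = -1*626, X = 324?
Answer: -594671861/6900681 ≈ -86.176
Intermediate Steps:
r(M, l) = 654/7 (r(M, l) = 4 - (-1)*626/7 = 4 - ⅐*(-626) = 4 + 626/7 = 654/7)
R = -7975 (R = 4 - 1*7979 = 4 - 7979 = -7975)
(-10103 - 93280)/126618 + R/r(-95, X) = (-10103 - 93280)/126618 - 7975/654/7 = -103383*1/126618 - 7975*7/654 = -34461/42206 - 55825/654 = -594671861/6900681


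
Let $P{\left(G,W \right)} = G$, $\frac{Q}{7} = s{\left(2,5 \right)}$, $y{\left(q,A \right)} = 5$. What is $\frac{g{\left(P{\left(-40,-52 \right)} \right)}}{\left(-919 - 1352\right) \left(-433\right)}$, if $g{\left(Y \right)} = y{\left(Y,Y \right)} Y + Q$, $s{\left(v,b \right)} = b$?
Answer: $- \frac{55}{327781} \approx -0.00016779$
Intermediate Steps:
$Q = 35$ ($Q = 7 \cdot 5 = 35$)
$g{\left(Y \right)} = 35 + 5 Y$ ($g{\left(Y \right)} = 5 Y + 35 = 35 + 5 Y$)
$\frac{g{\left(P{\left(-40,-52 \right)} \right)}}{\left(-919 - 1352\right) \left(-433\right)} = \frac{35 + 5 \left(-40\right)}{\left(-919 - 1352\right) \left(-433\right)} = \frac{35 - 200}{\left(-2271\right) \left(-433\right)} = - \frac{165}{983343} = \left(-165\right) \frac{1}{983343} = - \frac{55}{327781}$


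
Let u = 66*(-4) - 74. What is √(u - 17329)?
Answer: 3*I*√1963 ≈ 132.92*I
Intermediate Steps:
u = -338 (u = -264 - 74 = -338)
√(u - 17329) = √(-338 - 17329) = √(-17667) = 3*I*√1963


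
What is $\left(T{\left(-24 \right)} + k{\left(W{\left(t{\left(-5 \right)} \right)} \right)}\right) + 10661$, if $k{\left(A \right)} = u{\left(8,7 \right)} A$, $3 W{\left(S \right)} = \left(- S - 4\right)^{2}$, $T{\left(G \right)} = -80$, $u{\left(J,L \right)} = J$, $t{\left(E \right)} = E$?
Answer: $\frac{31751}{3} \approx 10584.0$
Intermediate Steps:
$W{\left(S \right)} = \frac{\left(-4 - S\right)^{2}}{3}$ ($W{\left(S \right)} = \frac{\left(- S - 4\right)^{2}}{3} = \frac{\left(-4 - S\right)^{2}}{3}$)
$k{\left(A \right)} = 8 A$
$\left(T{\left(-24 \right)} + k{\left(W{\left(t{\left(-5 \right)} \right)} \right)}\right) + 10661 = \left(-80 + 8 \frac{\left(4 - 5\right)^{2}}{3}\right) + 10661 = \left(-80 + 8 \frac{\left(-1\right)^{2}}{3}\right) + 10661 = \left(-80 + 8 \cdot \frac{1}{3} \cdot 1\right) + 10661 = \left(-80 + 8 \cdot \frac{1}{3}\right) + 10661 = \left(-80 + \frac{8}{3}\right) + 10661 = - \frac{232}{3} + 10661 = \frac{31751}{3}$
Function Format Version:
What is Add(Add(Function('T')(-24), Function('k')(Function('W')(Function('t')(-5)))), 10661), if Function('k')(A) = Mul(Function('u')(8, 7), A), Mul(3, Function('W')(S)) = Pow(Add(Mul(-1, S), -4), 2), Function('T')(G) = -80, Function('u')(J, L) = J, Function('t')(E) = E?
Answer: Rational(31751, 3) ≈ 10584.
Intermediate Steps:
Function('W')(S) = Mul(Rational(1, 3), Pow(Add(-4, Mul(-1, S)), 2)) (Function('W')(S) = Mul(Rational(1, 3), Pow(Add(Mul(-1, S), -4), 2)) = Mul(Rational(1, 3), Pow(Add(-4, Mul(-1, S)), 2)))
Function('k')(A) = Mul(8, A)
Add(Add(Function('T')(-24), Function('k')(Function('W')(Function('t')(-5)))), 10661) = Add(Add(-80, Mul(8, Mul(Rational(1, 3), Pow(Add(4, -5), 2)))), 10661) = Add(Add(-80, Mul(8, Mul(Rational(1, 3), Pow(-1, 2)))), 10661) = Add(Add(-80, Mul(8, Mul(Rational(1, 3), 1))), 10661) = Add(Add(-80, Mul(8, Rational(1, 3))), 10661) = Add(Add(-80, Rational(8, 3)), 10661) = Add(Rational(-232, 3), 10661) = Rational(31751, 3)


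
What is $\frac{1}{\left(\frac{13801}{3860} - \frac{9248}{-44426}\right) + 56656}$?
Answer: $\frac{85742180}{4858133360333} \approx 1.7649 \cdot 10^{-5}$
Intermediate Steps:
$\frac{1}{\left(\frac{13801}{3860} - \frac{9248}{-44426}\right) + 56656} = \frac{1}{\left(13801 \cdot \frac{1}{3860} - - \frac{4624}{22213}\right) + 56656} = \frac{1}{\left(\frac{13801}{3860} + \frac{4624}{22213}\right) + 56656} = \frac{1}{\frac{324410253}{85742180} + 56656} = \frac{1}{\frac{4858133360333}{85742180}} = \frac{85742180}{4858133360333}$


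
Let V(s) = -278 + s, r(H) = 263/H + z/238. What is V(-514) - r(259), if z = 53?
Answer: -6985255/8806 ≈ -793.24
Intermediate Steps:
r(H) = 53/238 + 263/H (r(H) = 263/H + 53/238 = 53/238 + 263/H)
V(-514) - r(259) = (-278 - 514) - (53/238 + 263/259) = -792 - (53/238 + 263*(1/259)) = -792 - (53/238 + 263/259) = -792 - 1*10903/8806 = -792 - 10903/8806 = -6985255/8806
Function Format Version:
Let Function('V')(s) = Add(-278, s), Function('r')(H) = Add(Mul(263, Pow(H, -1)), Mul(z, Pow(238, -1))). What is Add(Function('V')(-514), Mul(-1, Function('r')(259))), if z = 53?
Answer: Rational(-6985255, 8806) ≈ -793.24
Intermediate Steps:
Function('r')(H) = Add(Rational(53, 238), Mul(263, Pow(H, -1))) (Function('r')(H) = Add(Mul(263, Pow(H, -1)), Mul(53, Pow(238, -1))) = Add(Mul(263, Pow(H, -1)), Mul(53, Rational(1, 238))) = Add(Mul(263, Pow(H, -1)), Rational(53, 238)) = Add(Rational(53, 238), Mul(263, Pow(H, -1))))
Add(Function('V')(-514), Mul(-1, Function('r')(259))) = Add(Add(-278, -514), Mul(-1, Add(Rational(53, 238), Mul(263, Pow(259, -1))))) = Add(-792, Mul(-1, Add(Rational(53, 238), Mul(263, Rational(1, 259))))) = Add(-792, Mul(-1, Add(Rational(53, 238), Rational(263, 259)))) = Add(-792, Mul(-1, Rational(10903, 8806))) = Add(-792, Rational(-10903, 8806)) = Rational(-6985255, 8806)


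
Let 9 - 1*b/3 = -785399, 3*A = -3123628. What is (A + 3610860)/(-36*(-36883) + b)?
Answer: 1927238/2763009 ≈ 0.69751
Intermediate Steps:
A = -3123628/3 (A = (1/3)*(-3123628) = -3123628/3 ≈ -1.0412e+6)
b = 2356224 (b = 27 - 3*(-785399) = 27 + 2356197 = 2356224)
(A + 3610860)/(-36*(-36883) + b) = (-3123628/3 + 3610860)/(-36*(-36883) + 2356224) = 7708952/(3*(1327788 + 2356224)) = (7708952/3)/3684012 = (7708952/3)*(1/3684012) = 1927238/2763009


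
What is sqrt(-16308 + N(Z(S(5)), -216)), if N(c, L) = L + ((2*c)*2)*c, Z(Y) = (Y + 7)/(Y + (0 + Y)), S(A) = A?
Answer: 6*I*sqrt(11471)/5 ≈ 128.52*I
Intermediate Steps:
Z(Y) = (7 + Y)/(2*Y) (Z(Y) = (7 + Y)/(Y + Y) = (7 + Y)/((2*Y)) = (7 + Y)*(1/(2*Y)) = (7 + Y)/(2*Y))
N(c, L) = L + 4*c**2 (N(c, L) = L + (4*c)*c = L + 4*c**2)
sqrt(-16308 + N(Z(S(5)), -216)) = sqrt(-16308 + (-216 + 4*((1/2)*(7 + 5)/5)**2)) = sqrt(-16308 + (-216 + 4*((1/2)*(1/5)*12)**2)) = sqrt(-16308 + (-216 + 4*(6/5)**2)) = sqrt(-16308 + (-216 + 4*(36/25))) = sqrt(-16308 + (-216 + 144/25)) = sqrt(-16308 - 5256/25) = sqrt(-412956/25) = 6*I*sqrt(11471)/5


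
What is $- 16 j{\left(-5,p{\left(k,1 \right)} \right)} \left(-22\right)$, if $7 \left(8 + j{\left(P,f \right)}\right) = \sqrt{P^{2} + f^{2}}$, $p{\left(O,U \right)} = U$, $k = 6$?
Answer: $-2816 + \frac{352 \sqrt{26}}{7} \approx -2559.6$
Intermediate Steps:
$j{\left(P,f \right)} = -8 + \frac{\sqrt{P^{2} + f^{2}}}{7}$
$- 16 j{\left(-5,p{\left(k,1 \right)} \right)} \left(-22\right) = - 16 \left(-8 + \frac{\sqrt{\left(-5\right)^{2} + 1^{2}}}{7}\right) \left(-22\right) = - 16 \left(-8 + \frac{\sqrt{25 + 1}}{7}\right) \left(-22\right) = - 16 \left(-8 + \frac{\sqrt{26}}{7}\right) \left(-22\right) = \left(128 - \frac{16 \sqrt{26}}{7}\right) \left(-22\right) = -2816 + \frac{352 \sqrt{26}}{7}$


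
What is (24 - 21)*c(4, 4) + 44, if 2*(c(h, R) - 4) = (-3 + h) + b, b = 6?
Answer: 133/2 ≈ 66.500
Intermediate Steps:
c(h, R) = 11/2 + h/2 (c(h, R) = 4 + ((-3 + h) + 6)/2 = 4 + (3 + h)/2 = 4 + (3/2 + h/2) = 11/2 + h/2)
(24 - 21)*c(4, 4) + 44 = (24 - 21)*(11/2 + (½)*4) + 44 = 3*(11/2 + 2) + 44 = 3*(15/2) + 44 = 45/2 + 44 = 133/2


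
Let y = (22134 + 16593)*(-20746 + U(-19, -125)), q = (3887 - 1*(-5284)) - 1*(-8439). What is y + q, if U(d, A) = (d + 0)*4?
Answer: -806355984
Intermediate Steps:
q = 17610 (q = (3887 + 5284) + 8439 = 9171 + 8439 = 17610)
U(d, A) = 4*d (U(d, A) = d*4 = 4*d)
y = -806373594 (y = (22134 + 16593)*(-20746 + 4*(-19)) = 38727*(-20746 - 76) = 38727*(-20822) = -806373594)
y + q = -806373594 + 17610 = -806355984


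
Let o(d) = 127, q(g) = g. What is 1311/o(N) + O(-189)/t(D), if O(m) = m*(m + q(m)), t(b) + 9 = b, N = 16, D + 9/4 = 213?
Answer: 12450171/34163 ≈ 364.43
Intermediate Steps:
D = 843/4 (D = -9/4 + 213 = 843/4 ≈ 210.75)
t(b) = -9 + b
O(m) = 2*m**2 (O(m) = m*(m + m) = m*(2*m) = 2*m**2)
1311/o(N) + O(-189)/t(D) = 1311/127 + (2*(-189)**2)/(-9 + 843/4) = 1311*(1/127) + (2*35721)/(807/4) = 1311/127 + 71442*(4/807) = 1311/127 + 95256/269 = 12450171/34163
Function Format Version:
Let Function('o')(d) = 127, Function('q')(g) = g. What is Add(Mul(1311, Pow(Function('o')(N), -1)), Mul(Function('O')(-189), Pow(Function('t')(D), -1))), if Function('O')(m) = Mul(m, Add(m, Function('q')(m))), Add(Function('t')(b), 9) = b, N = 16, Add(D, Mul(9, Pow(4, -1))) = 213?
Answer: Rational(12450171, 34163) ≈ 364.43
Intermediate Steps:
D = Rational(843, 4) (D = Add(Rational(-9, 4), 213) = Rational(843, 4) ≈ 210.75)
Function('t')(b) = Add(-9, b)
Function('O')(m) = Mul(2, Pow(m, 2)) (Function('O')(m) = Mul(m, Add(m, m)) = Mul(m, Mul(2, m)) = Mul(2, Pow(m, 2)))
Add(Mul(1311, Pow(Function('o')(N), -1)), Mul(Function('O')(-189), Pow(Function('t')(D), -1))) = Add(Mul(1311, Pow(127, -1)), Mul(Mul(2, Pow(-189, 2)), Pow(Add(-9, Rational(843, 4)), -1))) = Add(Mul(1311, Rational(1, 127)), Mul(Mul(2, 35721), Pow(Rational(807, 4), -1))) = Add(Rational(1311, 127), Mul(71442, Rational(4, 807))) = Add(Rational(1311, 127), Rational(95256, 269)) = Rational(12450171, 34163)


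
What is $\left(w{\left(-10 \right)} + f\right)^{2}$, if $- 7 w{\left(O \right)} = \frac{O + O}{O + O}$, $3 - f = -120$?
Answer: $\frac{739600}{49} \approx 15094.0$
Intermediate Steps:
$f = 123$ ($f = 3 - -120 = 3 + 120 = 123$)
$w{\left(O \right)} = - \frac{1}{7}$ ($w{\left(O \right)} = - \frac{\left(O + O\right) \frac{1}{O + O}}{7} = - \frac{2 O \frac{1}{2 O}}{7} = \left(- \frac{1}{7}\right) 1 = - \frac{1}{7}$)
$\left(w{\left(-10 \right)} + f\right)^{2} = \left(- \frac{1}{7} + 123\right)^{2} = \left(\frac{860}{7}\right)^{2} = \frac{739600}{49}$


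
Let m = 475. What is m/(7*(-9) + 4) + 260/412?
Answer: -45090/6077 ≈ -7.4198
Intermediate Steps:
m/(7*(-9) + 4) + 260/412 = 475/(7*(-9) + 4) + 260/412 = 475/(-63 + 4) + 260*(1/412) = 475/(-59) + 65/103 = 475*(-1/59) + 65/103 = -475/59 + 65/103 = -45090/6077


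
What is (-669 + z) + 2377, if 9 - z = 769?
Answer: 948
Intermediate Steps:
z = -760 (z = 9 - 1*769 = 9 - 769 = -760)
(-669 + z) + 2377 = (-669 - 760) + 2377 = -1429 + 2377 = 948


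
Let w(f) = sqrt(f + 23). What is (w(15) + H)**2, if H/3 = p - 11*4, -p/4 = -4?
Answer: (84 - sqrt(38))**2 ≈ 6058.4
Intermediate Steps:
p = 16 (p = -4*(-4) = 16)
w(f) = sqrt(23 + f)
H = -84 (H = 3*(16 - 11*4) = 3*(16 - 44) = 3*(-28) = -84)
(w(15) + H)**2 = (sqrt(23 + 15) - 84)**2 = (sqrt(38) - 84)**2 = (-84 + sqrt(38))**2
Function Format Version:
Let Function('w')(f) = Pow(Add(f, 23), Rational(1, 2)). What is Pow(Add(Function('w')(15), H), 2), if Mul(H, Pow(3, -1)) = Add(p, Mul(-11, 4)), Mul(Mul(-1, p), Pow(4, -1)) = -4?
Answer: Pow(Add(84, Mul(-1, Pow(38, Rational(1, 2)))), 2) ≈ 6058.4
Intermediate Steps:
p = 16 (p = Mul(-4, -4) = 16)
Function('w')(f) = Pow(Add(23, f), Rational(1, 2))
H = -84 (H = Mul(3, Add(16, Mul(-11, 4))) = Mul(3, Add(16, -44)) = Mul(3, -28) = -84)
Pow(Add(Function('w')(15), H), 2) = Pow(Add(Pow(Add(23, 15), Rational(1, 2)), -84), 2) = Pow(Add(Pow(38, Rational(1, 2)), -84), 2) = Pow(Add(-84, Pow(38, Rational(1, 2))), 2)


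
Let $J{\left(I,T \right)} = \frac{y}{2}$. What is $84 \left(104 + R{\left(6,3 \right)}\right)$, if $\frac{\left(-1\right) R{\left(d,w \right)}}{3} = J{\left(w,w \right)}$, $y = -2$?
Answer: $8988$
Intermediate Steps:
$J{\left(I,T \right)} = -1$ ($J{\left(I,T \right)} = - \frac{2}{2} = \left(-2\right) \frac{1}{2} = -1$)
$R{\left(d,w \right)} = 3$ ($R{\left(d,w \right)} = \left(-3\right) \left(-1\right) = 3$)
$84 \left(104 + R{\left(6,3 \right)}\right) = 84 \left(104 + 3\right) = 84 \cdot 107 = 8988$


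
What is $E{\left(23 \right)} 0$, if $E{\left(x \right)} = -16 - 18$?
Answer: $0$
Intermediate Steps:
$E{\left(x \right)} = -34$ ($E{\left(x \right)} = -16 - 18 = -34$)
$E{\left(23 \right)} 0 = \left(-34\right) 0 = 0$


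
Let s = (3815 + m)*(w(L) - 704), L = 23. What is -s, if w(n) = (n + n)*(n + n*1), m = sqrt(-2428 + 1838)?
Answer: -5386780 - 1412*I*sqrt(590) ≈ -5.3868e+6 - 34297.0*I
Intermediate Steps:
m = I*sqrt(590) (m = sqrt(-590) = I*sqrt(590) ≈ 24.29*I)
w(n) = 4*n**2 (w(n) = (2*n)*(n + n) = (2*n)*(2*n) = 4*n**2)
s = 5386780 + 1412*I*sqrt(590) (s = (3815 + I*sqrt(590))*(4*23**2 - 704) = (3815 + I*sqrt(590))*(4*529 - 704) = (3815 + I*sqrt(590))*(2116 - 704) = (3815 + I*sqrt(590))*1412 = 5386780 + 1412*I*sqrt(590) ≈ 5.3868e+6 + 34297.0*I)
-s = -(5386780 + 1412*I*sqrt(590)) = -5386780 - 1412*I*sqrt(590)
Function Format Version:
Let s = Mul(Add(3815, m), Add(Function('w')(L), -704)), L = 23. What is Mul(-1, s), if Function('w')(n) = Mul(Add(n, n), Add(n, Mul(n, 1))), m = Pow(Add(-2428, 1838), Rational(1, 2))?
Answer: Add(-5386780, Mul(-1412, I, Pow(590, Rational(1, 2)))) ≈ Add(-5.3868e+6, Mul(-34297., I))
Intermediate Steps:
m = Mul(I, Pow(590, Rational(1, 2))) (m = Pow(-590, Rational(1, 2)) = Mul(I, Pow(590, Rational(1, 2))) ≈ Mul(24.290, I))
Function('w')(n) = Mul(4, Pow(n, 2)) (Function('w')(n) = Mul(Mul(2, n), Add(n, n)) = Mul(Mul(2, n), Mul(2, n)) = Mul(4, Pow(n, 2)))
s = Add(5386780, Mul(1412, I, Pow(590, Rational(1, 2)))) (s = Mul(Add(3815, Mul(I, Pow(590, Rational(1, 2)))), Add(Mul(4, Pow(23, 2)), -704)) = Mul(Add(3815, Mul(I, Pow(590, Rational(1, 2)))), Add(Mul(4, 529), -704)) = Mul(Add(3815, Mul(I, Pow(590, Rational(1, 2)))), Add(2116, -704)) = Mul(Add(3815, Mul(I, Pow(590, Rational(1, 2)))), 1412) = Add(5386780, Mul(1412, I, Pow(590, Rational(1, 2)))) ≈ Add(5.3868e+6, Mul(34297., I)))
Mul(-1, s) = Mul(-1, Add(5386780, Mul(1412, I, Pow(590, Rational(1, 2))))) = Add(-5386780, Mul(-1412, I, Pow(590, Rational(1, 2))))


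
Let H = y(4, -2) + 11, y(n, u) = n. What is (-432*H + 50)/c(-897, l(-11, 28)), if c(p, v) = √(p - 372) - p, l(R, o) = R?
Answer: -961285/134313 + 3215*I*√141/134313 ≈ -7.1571 + 0.28423*I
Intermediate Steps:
H = 15 (H = 4 + 11 = 15)
c(p, v) = √(-372 + p) - p
(-432*H + 50)/c(-897, l(-11, 28)) = (-432*15 + 50)/(√(-372 - 897) - 1*(-897)) = (-6480 + 50)/(√(-1269) + 897) = -6430/(3*I*√141 + 897) = -6430/(897 + 3*I*√141)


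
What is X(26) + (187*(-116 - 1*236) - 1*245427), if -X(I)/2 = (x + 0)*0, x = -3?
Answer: -311251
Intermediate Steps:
X(I) = 0 (X(I) = -2*(-3 + 0)*0 = -(-6)*0 = -2*0 = 0)
X(26) + (187*(-116 - 1*236) - 1*245427) = 0 + (187*(-116 - 1*236) - 1*245427) = 0 + (187*(-116 - 236) - 245427) = 0 + (187*(-352) - 245427) = 0 + (-65824 - 245427) = 0 - 311251 = -311251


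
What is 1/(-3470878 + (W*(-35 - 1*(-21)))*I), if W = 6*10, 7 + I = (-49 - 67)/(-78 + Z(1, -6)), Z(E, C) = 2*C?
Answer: -3/10398242 ≈ -2.8851e-7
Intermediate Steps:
I = -257/45 (I = -7 + (-49 - 67)/(-78 + 2*(-6)) = -7 - 116/(-78 - 12) = -7 - 116/(-90) = -7 - 116*(-1/90) = -7 + 58/45 = -257/45 ≈ -5.7111)
W = 60
1/(-3470878 + (W*(-35 - 1*(-21)))*I) = 1/(-3470878 + (60*(-35 - 1*(-21)))*(-257/45)) = 1/(-3470878 + (60*(-35 + 21))*(-257/45)) = 1/(-3470878 + (60*(-14))*(-257/45)) = 1/(-3470878 - 840*(-257/45)) = 1/(-3470878 + 14392/3) = 1/(-10398242/3) = -3/10398242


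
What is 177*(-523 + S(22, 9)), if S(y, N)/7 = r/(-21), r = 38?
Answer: -94813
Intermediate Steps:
S(y, N) = -38/3 (S(y, N) = 7*(38/(-21)) = 7*(38*(-1/21)) = 7*(-38/21) = -38/3)
177*(-523 + S(22, 9)) = 177*(-523 - 38/3) = 177*(-1607/3) = -94813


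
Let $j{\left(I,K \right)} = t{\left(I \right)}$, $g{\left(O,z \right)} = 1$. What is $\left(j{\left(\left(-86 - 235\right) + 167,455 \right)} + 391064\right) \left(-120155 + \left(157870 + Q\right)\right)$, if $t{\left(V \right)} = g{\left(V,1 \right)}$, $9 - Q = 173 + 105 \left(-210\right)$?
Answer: $23307865065$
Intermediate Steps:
$Q = 21886$ ($Q = 9 - \left(173 + 105 \left(-210\right)\right) = 9 - \left(173 - 22050\right) = 9 - -21877 = 9 + 21877 = 21886$)
$t{\left(V \right)} = 1$
$j{\left(I,K \right)} = 1$
$\left(j{\left(\left(-86 - 235\right) + 167,455 \right)} + 391064\right) \left(-120155 + \left(157870 + Q\right)\right) = \left(1 + 391064\right) \left(-120155 + \left(157870 + 21886\right)\right) = 391065 \left(-120155 + 179756\right) = 391065 \cdot 59601 = 23307865065$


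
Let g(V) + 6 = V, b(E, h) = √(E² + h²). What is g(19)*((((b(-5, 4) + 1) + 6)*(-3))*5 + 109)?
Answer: 52 - 195*√41 ≈ -1196.6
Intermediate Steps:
g(V) = -6 + V
g(19)*((((b(-5, 4) + 1) + 6)*(-3))*5 + 109) = (-6 + 19)*((((√((-5)² + 4²) + 1) + 6)*(-3))*5 + 109) = 13*((((√(25 + 16) + 1) + 6)*(-3))*5 + 109) = 13*((((√41 + 1) + 6)*(-3))*5 + 109) = 13*((((1 + √41) + 6)*(-3))*5 + 109) = 13*(((7 + √41)*(-3))*5 + 109) = 13*((-21 - 3*√41)*5 + 109) = 13*((-105 - 15*√41) + 109) = 13*(4 - 15*√41) = 52 - 195*√41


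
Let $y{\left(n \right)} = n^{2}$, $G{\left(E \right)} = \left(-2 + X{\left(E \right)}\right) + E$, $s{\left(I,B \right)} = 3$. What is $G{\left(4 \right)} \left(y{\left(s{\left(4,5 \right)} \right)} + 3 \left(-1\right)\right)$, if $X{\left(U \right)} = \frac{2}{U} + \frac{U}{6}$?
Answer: $19$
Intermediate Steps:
$X{\left(U \right)} = \frac{2}{U} + \frac{U}{6}$ ($X{\left(U \right)} = \frac{2}{U} + U \frac{1}{6} = \frac{2}{U} + \frac{U}{6}$)
$G{\left(E \right)} = -2 + \frac{2}{E} + \frac{7 E}{6}$ ($G{\left(E \right)} = \left(-2 + \left(\frac{2}{E} + \frac{E}{6}\right)\right) + E = \left(-2 + \frac{2}{E} + \frac{E}{6}\right) + E = -2 + \frac{2}{E} + \frac{7 E}{6}$)
$G{\left(4 \right)} \left(y{\left(s{\left(4,5 \right)} \right)} + 3 \left(-1\right)\right) = \left(-2 + \frac{2}{4} + \frac{7}{6} \cdot 4\right) \left(3^{2} + 3 \left(-1\right)\right) = \left(-2 + 2 \cdot \frac{1}{4} + \frac{14}{3}\right) \left(9 - 3\right) = \left(-2 + \frac{1}{2} + \frac{14}{3}\right) 6 = \frac{19}{6} \cdot 6 = 19$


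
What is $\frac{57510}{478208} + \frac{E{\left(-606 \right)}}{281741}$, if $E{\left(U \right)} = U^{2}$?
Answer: $\frac{95909058999}{67365400064} \approx 1.4237$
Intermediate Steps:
$\frac{57510}{478208} + \frac{E{\left(-606 \right)}}{281741} = \frac{57510}{478208} + \frac{\left(-606\right)^{2}}{281741} = 57510 \cdot \frac{1}{478208} + 367236 \cdot \frac{1}{281741} = \frac{28755}{239104} + \frac{367236}{281741} = \frac{95909058999}{67365400064}$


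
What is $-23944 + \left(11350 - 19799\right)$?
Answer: $-32393$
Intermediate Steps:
$-23944 + \left(11350 - 19799\right) = -23944 - 8449 = -32393$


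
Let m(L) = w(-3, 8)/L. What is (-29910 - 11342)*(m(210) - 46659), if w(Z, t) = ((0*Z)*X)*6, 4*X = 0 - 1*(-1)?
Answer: 1924777068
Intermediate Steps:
X = ¼ (X = (0 - 1*(-1))/4 = (0 + 1)/4 = (¼)*1 = ¼ ≈ 0.25000)
w(Z, t) = 0 (w(Z, t) = ((0*Z)*(¼))*6 = (0*(¼))*6 = 0*6 = 0)
m(L) = 0 (m(L) = 0/L = 0)
(-29910 - 11342)*(m(210) - 46659) = (-29910 - 11342)*(0 - 46659) = -41252*(-46659) = 1924777068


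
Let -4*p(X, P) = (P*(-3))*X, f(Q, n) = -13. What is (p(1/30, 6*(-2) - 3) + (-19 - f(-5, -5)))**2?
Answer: 2601/64 ≈ 40.641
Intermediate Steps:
p(X, P) = 3*P*X/4 (p(X, P) = -P*(-3)*X/4 = -(-3*P)*X/4 = -(-3)*P*X/4 = 3*P*X/4)
(p(1/30, 6*(-2) - 3) + (-19 - f(-5, -5)))**2 = ((3/4)*(6*(-2) - 3)/30 + (-19 - 1*(-13)))**2 = ((3/4)*(-12 - 3)*(1/30) + (-19 + 13))**2 = ((3/4)*(-15)*(1/30) - 6)**2 = (-3/8 - 6)**2 = (-51/8)**2 = 2601/64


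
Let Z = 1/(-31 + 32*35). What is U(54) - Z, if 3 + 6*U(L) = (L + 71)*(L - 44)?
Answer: 452659/2178 ≈ 207.83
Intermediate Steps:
U(L) = -1/2 + (-44 + L)*(71 + L)/6 (U(L) = -1/2 + ((L + 71)*(L - 44))/6 = -1/2 + ((71 + L)*(-44 + L))/6 = -1/2 + ((-44 + L)*(71 + L))/6 = -1/2 + (-44 + L)*(71 + L)/6)
Z = 1/1089 (Z = 1/(-31 + 1120) = 1/1089 ≈ 0.00091827)
U(54) - Z = (-3127/6 + (1/6)*54**2 + (9/2)*54) - 1*1/1089 = (-3127/6 + (1/6)*2916 + 243) - 1/1089 = (-3127/6 + 486 + 243) - 1/1089 = 1247/6 - 1/1089 = 452659/2178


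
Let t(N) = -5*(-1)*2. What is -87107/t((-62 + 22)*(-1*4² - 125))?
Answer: -87107/10 ≈ -8710.7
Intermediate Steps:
t(N) = 10 (t(N) = 5*2 = 10)
-87107/t((-62 + 22)*(-1*4² - 125)) = -87107/10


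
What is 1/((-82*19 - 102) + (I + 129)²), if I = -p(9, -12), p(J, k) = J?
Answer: 1/12740 ≈ 7.8493e-5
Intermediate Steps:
I = -9 (I = -1*9 = -9)
1/((-82*19 - 102) + (I + 129)²) = 1/((-82*19 - 102) + (-9 + 129)²) = 1/((-1558 - 102) + 120²) = 1/(-1660 + 14400) = 1/12740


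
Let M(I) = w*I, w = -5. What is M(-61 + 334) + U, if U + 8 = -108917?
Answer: -110290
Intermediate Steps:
U = -108925 (U = -8 - 108917 = -108925)
M(I) = -5*I
M(-61 + 334) + U = -5*(-61 + 334) - 108925 = -5*273 - 108925 = -1365 - 108925 = -110290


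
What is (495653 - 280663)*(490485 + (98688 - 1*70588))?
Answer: 111490589150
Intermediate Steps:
(495653 - 280663)*(490485 + (98688 - 1*70588)) = 214990*(490485 + (98688 - 70588)) = 214990*(490485 + 28100) = 214990*518585 = 111490589150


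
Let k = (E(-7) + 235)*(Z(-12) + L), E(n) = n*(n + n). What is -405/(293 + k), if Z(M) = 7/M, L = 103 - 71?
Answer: -1620/43019 ≈ -0.037658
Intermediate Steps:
L = 32
E(n) = 2*n**2 (E(n) = n*(2*n) = 2*n**2)
k = 41847/4 (k = (2*(-7)**2 + 235)*(7/(-12) + 32) = (2*49 + 235)*(7*(-1/12) + 32) = (98 + 235)*(-7/12 + 32) = 333*(377/12) = 41847/4 ≈ 10462.)
-405/(293 + k) = -405/(293 + 41847/4) = -405/43019/4 = -405*4/43019 = -1620/43019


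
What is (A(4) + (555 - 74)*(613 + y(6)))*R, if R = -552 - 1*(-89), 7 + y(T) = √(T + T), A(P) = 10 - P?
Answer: -134960796 - 445406*√3 ≈ -1.3573e+8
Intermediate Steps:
y(T) = -7 + √2*√T (y(T) = -7 + √(T + T) = -7 + √(2*T) = -7 + √2*√T)
R = -463 (R = -552 + 89 = -463)
(A(4) + (555 - 74)*(613 + y(6)))*R = ((10 - 1*4) + (555 - 74)*(613 + (-7 + √2*√6)))*(-463) = ((10 - 4) + 481*(613 + (-7 + 2*√3)))*(-463) = (6 + 481*(606 + 2*√3))*(-463) = (6 + (291486 + 962*√3))*(-463) = (291492 + 962*√3)*(-463) = -134960796 - 445406*√3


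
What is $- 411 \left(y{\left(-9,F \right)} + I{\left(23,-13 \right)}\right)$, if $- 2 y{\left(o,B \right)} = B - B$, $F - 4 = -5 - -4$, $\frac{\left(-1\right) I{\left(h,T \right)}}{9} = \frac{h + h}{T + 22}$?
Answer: $18906$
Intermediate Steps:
$I{\left(h,T \right)} = - \frac{18 h}{22 + T}$ ($I{\left(h,T \right)} = - 9 \frac{h + h}{T + 22} = - 9 \frac{2 h}{22 + T} = - \frac{18 h}{22 + T}$)
$F = 3$ ($F = 4 - 1 = 3$)
$y{\left(o,B \right)} = 0$ ($y{\left(o,B \right)} = - \frac{B - B}{2} = \left(- \frac{1}{2}\right) 0 = 0$)
$- 411 \left(y{\left(-9,F \right)} + I{\left(23,-13 \right)}\right) = - 411 \left(0 - \frac{414}{22 - 13}\right) = - 411 \left(0 - \frac{414}{9}\right) = - 411 \left(0 - 414 \cdot \frac{1}{9}\right) = - 411 \left(0 - 46\right) = \left(-411\right) \left(-46\right) = 18906$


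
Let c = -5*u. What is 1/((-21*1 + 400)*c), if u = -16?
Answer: 1/30320 ≈ 3.2982e-5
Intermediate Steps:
c = 80 (c = -5*(-16) = 80)
1/((-21*1 + 400)*c) = 1/((-21*1 + 400)*80) = 1/((-21 + 400)*80) = 1/(379*80) = 1/30320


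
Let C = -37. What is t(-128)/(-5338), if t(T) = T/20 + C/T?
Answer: 3911/3416320 ≈ 0.0011448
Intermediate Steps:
t(T) = -37/T + T/20 (t(T) = T/20 - 37/T = -37/T + T/20)
t(-128)/(-5338) = (-37/(-128) + (1/20)*(-128))/(-5338) = (-37*(-1/128) - 32/5)*(-1/5338) = (37/128 - 32/5)*(-1/5338) = -3911/640*(-1/5338) = 3911/3416320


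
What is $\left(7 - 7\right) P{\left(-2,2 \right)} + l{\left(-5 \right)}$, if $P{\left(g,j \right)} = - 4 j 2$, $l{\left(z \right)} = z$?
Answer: $-5$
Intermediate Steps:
$P{\left(g,j \right)} = - 8 j$
$\left(7 - 7\right) P{\left(-2,2 \right)} + l{\left(-5 \right)} = \left(7 - 7\right) \left(\left(-8\right) 2\right) - 5 = \left(7 - 7\right) \left(-16\right) - 5 = 0 \left(-16\right) - 5 = 0 - 5 = -5$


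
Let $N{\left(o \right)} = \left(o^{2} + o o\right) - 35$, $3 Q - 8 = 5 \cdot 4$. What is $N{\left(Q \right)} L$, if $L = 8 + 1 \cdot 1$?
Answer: $1253$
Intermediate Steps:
$Q = \frac{28}{3}$ ($Q = \frac{8}{3} + \frac{5 \cdot 4}{3} = \frac{8}{3} + \frac{1}{3} \cdot 20 = \frac{8}{3} + \frac{20}{3} = \frac{28}{3} \approx 9.3333$)
$N{\left(o \right)} = -35 + 2 o^{2}$ ($N{\left(o \right)} = \left(o^{2} + o^{2}\right) - 35 = 2 o^{2} - 35 = -35 + 2 o^{2}$)
$L = 9$ ($L = 8 + 1 = 9$)
$N{\left(Q \right)} L = \left(-35 + 2 \left(\frac{28}{3}\right)^{2}\right) 9 = \left(-35 + 2 \cdot \frac{784}{9}\right) 9 = \left(-35 + \frac{1568}{9}\right) 9 = \frac{1253}{9} \cdot 9 = 1253$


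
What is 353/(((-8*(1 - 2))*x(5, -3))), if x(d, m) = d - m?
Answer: 353/64 ≈ 5.5156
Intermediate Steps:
353/(((-8*(1 - 2))*x(5, -3))) = 353/(((-8*(1 - 2))*(5 - 1*(-3)))) = 353/(((-8*(-1))*(5 + 3))) = 353/((8*8)) = 353/64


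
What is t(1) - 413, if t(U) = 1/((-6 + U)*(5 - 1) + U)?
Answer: -7848/19 ≈ -413.05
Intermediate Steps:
t(U) = 1/(-24 + 5*U) (t(U) = 1/((-6 + U)*4 + U) = 1/((-24 + 4*U) + U) = 1/(-24 + 5*U))
t(1) - 413 = 1/(-24 + 5*1) - 413 = 1/(-24 + 5) - 413 = 1/(-19) - 413 = -1/19 - 413 = -7848/19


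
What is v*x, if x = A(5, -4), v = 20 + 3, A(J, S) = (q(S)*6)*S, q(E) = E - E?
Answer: 0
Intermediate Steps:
q(E) = 0
A(J, S) = 0 (A(J, S) = (0*6)*S = 0*S = 0)
v = 23
x = 0
v*x = 23*0 = 0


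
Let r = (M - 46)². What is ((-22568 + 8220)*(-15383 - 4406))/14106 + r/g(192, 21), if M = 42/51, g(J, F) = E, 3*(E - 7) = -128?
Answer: 4377543375962/218099919 ≈ 20071.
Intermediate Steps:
E = -107/3 (E = 7 + (⅓)*(-128) = 7 - 128/3 = -107/3 ≈ -35.667)
g(J, F) = -107/3
M = 14/17 (M = 42*(1/51) = 14/17 ≈ 0.82353)
r = 589824/289 (r = (14/17 - 46)² = (-768/17)² = 589824/289 ≈ 2040.9)
((-22568 + 8220)*(-15383 - 4406))/14106 + r/g(192, 21) = ((-22568 + 8220)*(-15383 - 4406))/14106 + 589824/(289*(-107/3)) = -14348*(-19789)*(1/14106) + (589824/289)*(-3/107) = 283932572*(1/14106) - 1769472/30923 = 141966286/7053 - 1769472/30923 = 4377543375962/218099919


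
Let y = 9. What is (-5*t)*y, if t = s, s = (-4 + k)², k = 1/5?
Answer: -3249/5 ≈ -649.80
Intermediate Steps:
k = ⅕ ≈ 0.20000
s = 361/25 (s = (-4 + ⅕)² = (-19/5)² = 361/25 ≈ 14.440)
t = 361/25 ≈ 14.440
(-5*t)*y = -5*361/25*9 = -361/5*9 = -3249/5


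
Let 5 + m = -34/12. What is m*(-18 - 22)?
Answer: 940/3 ≈ 313.33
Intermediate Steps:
m = -47/6 (m = -5 - 34/12 = -5 - 34*1/12 = -5 - 17/6 = -47/6 ≈ -7.8333)
m*(-18 - 22) = -47*(-18 - 22)/6 = -47/6*(-40) = 940/3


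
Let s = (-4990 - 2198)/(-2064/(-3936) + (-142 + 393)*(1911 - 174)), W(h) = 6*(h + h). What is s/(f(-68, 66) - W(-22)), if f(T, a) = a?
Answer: -98236/1966303735 ≈ -4.9960e-5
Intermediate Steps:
W(h) = 12*h (W(h) = 6*(2*h) = 12*h)
s = -589416/35750977 (s = -7188/(-2064*(-1/3936) + 251*1737) = -7188/(43/82 + 435987) = -7188/35750977/82 = -7188*82/35750977 = -589416/35750977 ≈ -0.016487)
s/(f(-68, 66) - W(-22)) = -589416/(35750977*(66 - 12*(-22))) = -589416/(35750977*(66 - 1*(-264))) = -589416/(35750977*(66 + 264)) = -589416/35750977/330 = -589416/35750977*1/330 = -98236/1966303735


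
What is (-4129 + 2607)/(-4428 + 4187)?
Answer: 1522/241 ≈ 6.3154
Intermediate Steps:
(-4129 + 2607)/(-4428 + 4187) = -1522/(-241) = -1522*(-1/241) = 1522/241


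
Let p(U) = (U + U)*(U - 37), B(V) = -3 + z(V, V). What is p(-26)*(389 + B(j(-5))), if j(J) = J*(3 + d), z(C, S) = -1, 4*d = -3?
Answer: 1261260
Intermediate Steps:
d = -¾ (d = (¼)*(-3) = -¾ ≈ -0.75000)
j(J) = 9*J/4 (j(J) = J*(3 - ¾) = J*(9/4) = 9*J/4)
B(V) = -4 (B(V) = -3 - 1 = -4)
p(U) = 2*U*(-37 + U) (p(U) = (2*U)*(-37 + U) = 2*U*(-37 + U))
p(-26)*(389 + B(j(-5))) = (2*(-26)*(-37 - 26))*(389 - 4) = (2*(-26)*(-63))*385 = 3276*385 = 1261260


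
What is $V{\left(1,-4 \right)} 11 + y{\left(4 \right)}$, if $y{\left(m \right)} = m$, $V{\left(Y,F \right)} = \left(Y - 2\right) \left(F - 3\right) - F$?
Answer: $125$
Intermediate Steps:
$V{\left(Y,F \right)} = - F + \left(-3 + F\right) \left(-2 + Y\right)$ ($V{\left(Y,F \right)} = \left(-2 + Y\right) \left(-3 + F\right) - F = \left(-3 + F\right) \left(-2 + Y\right) - F = - F + \left(-3 + F\right) \left(-2 + Y\right)$)
$V{\left(1,-4 \right)} 11 + y{\left(4 \right)} = \left(6 - -12 - 3 - 4\right) 11 + 4 = \left(6 + 12 - 3 - 4\right) 11 + 4 = 11 \cdot 11 + 4 = 121 + 4 = 125$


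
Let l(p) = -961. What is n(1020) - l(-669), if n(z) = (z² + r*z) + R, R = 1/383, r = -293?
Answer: 284377884/383 ≈ 7.4250e+5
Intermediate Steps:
R = 1/383 ≈ 0.0026110
n(z) = 1/383 + z² - 293*z (n(z) = (z² - 293*z) + 1/383 = 1/383 + z² - 293*z)
n(1020) - l(-669) = (1/383 + 1020² - 293*1020) - 1*(-961) = (1/383 + 1040400 - 298860) + 961 = 284009821/383 + 961 = 284377884/383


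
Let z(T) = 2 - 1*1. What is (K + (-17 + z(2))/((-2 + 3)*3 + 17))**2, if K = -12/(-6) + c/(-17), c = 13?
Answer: 1369/7225 ≈ 0.18948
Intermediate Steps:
z(T) = 1 (z(T) = 2 - 1 = 1)
K = 21/17 (K = -12/(-6) + 13/(-17) = -12*(-1/6) + 13*(-1/17) = 2 - 13/17 = 21/17 ≈ 1.2353)
(K + (-17 + z(2))/((-2 + 3)*3 + 17))**2 = (21/17 + (-17 + 1)/((-2 + 3)*3 + 17))**2 = (21/17 - 16/(1*3 + 17))**2 = (21/17 - 16/(3 + 17))**2 = (21/17 - 16/20)**2 = (21/17 - 16*1/20)**2 = (21/17 - 4/5)**2 = (37/85)**2 = 1369/7225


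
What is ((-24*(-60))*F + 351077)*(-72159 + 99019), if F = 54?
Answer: 11518561820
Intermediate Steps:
((-24*(-60))*F + 351077)*(-72159 + 99019) = (-24*(-60)*54 + 351077)*(-72159 + 99019) = (1440*54 + 351077)*26860 = (77760 + 351077)*26860 = 428837*26860 = 11518561820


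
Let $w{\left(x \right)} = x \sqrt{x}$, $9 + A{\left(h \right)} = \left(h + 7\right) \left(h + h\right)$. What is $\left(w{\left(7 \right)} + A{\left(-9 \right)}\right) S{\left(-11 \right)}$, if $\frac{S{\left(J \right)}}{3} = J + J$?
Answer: $-1782 - 462 \sqrt{7} \approx -3004.3$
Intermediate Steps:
$S{\left(J \right)} = 6 J$ ($S{\left(J \right)} = 3 \left(J + J\right) = 3 \cdot 2 J = 6 J$)
$A{\left(h \right)} = -9 + 2 h \left(7 + h\right)$ ($A{\left(h \right)} = -9 + \left(h + 7\right) \left(h + h\right) = -9 + \left(7 + h\right) 2 h = -9 + 2 h \left(7 + h\right)$)
$w{\left(x \right)} = x^{\frac{3}{2}}$
$\left(w{\left(7 \right)} + A{\left(-9 \right)}\right) S{\left(-11 \right)} = \left(7^{\frac{3}{2}} + \left(-9 + 2 \left(-9\right)^{2} + 14 \left(-9\right)\right)\right) 6 \left(-11\right) = \left(7 \sqrt{7} - -27\right) \left(-66\right) = \left(7 \sqrt{7} + 27\right) \left(-66\right) = \left(27 + 7 \sqrt{7}\right) \left(-66\right) = -1782 - 462 \sqrt{7}$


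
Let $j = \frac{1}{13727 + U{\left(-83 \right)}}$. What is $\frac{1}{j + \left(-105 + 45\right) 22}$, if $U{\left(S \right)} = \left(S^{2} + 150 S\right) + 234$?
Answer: $- \frac{8400}{11087999} \approx -0.00075758$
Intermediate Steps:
$U{\left(S \right)} = 234 + S^{2} + 150 S$
$j = \frac{1}{8400}$ ($j = \frac{1}{13727 + \left(234 + \left(-83\right)^{2} + 150 \left(-83\right)\right)} = \frac{1}{13727 + \left(234 + 6889 - 12450\right)} = \frac{1}{13727 - 5327} = \frac{1}{8400} \approx 0.00011905$)
$\frac{1}{j + \left(-105 + 45\right) 22} = \frac{1}{\frac{1}{8400} + \left(-105 + 45\right) 22} = \frac{1}{\frac{1}{8400} - 1320} = \frac{1}{- \frac{11087999}{8400}} = - \frac{8400}{11087999}$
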